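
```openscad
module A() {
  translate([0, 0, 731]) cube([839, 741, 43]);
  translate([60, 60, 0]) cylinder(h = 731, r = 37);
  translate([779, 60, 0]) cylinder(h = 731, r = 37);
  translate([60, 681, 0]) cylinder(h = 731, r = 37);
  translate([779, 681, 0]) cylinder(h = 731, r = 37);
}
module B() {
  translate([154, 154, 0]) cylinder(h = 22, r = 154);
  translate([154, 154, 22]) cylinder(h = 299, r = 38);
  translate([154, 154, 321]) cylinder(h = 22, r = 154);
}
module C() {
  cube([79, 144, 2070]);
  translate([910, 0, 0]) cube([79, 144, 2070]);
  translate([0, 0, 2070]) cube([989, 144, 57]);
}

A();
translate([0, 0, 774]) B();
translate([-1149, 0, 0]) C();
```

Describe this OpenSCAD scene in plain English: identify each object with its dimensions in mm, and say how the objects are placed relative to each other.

A is a table with a 839×741 mm rectangular top, 43 mm thick, top surface at z = 774 mm, supported by four round legs of 74 mm diameter, each leg's bounding box inset 23 mm from the nearest pair of top edges, running from the floor.

B is a spool: two coaxial disc flanges of radius 154 mm and thickness 22 mm, joined by a core cylinder of radius 38 mm and height 299 mm. The lower flange rests on z = 0 and the three cylinders share a vertical axis.

C is a door frame. The clear opening is 831 mm wide and 2070 mm high. Two 79 mm wide jambs, 144 mm deep, stand either side of the opening from the floor to the top of the opening. A 57 mm thick head sits across the top of both jambs, spanning the full outside width of the frame.

The spool is on top of the table. The door frame is on the floor beside the table on its −x side.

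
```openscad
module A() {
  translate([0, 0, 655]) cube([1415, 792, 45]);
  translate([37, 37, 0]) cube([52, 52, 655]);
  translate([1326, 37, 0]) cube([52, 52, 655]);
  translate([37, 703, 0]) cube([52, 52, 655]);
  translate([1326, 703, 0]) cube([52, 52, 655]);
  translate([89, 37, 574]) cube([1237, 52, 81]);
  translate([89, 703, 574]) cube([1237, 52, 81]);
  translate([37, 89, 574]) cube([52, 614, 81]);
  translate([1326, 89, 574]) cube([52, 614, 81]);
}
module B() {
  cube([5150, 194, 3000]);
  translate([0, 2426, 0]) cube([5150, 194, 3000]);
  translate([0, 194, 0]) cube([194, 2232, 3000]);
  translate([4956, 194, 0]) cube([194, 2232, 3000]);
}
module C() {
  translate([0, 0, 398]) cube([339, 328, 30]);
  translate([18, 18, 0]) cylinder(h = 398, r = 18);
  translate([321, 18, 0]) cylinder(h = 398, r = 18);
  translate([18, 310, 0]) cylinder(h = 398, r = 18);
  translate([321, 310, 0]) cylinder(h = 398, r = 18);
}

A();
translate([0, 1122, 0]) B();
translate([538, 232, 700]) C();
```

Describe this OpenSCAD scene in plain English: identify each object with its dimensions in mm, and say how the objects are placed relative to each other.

A is a table: top 1415 mm (x) × 792 mm (y), 45 mm thick, upper face at z = 700 mm, on four 52×52 mm square legs, each inset 37 mm from the nearest pair of top edges, running from z = 0 to the bottom of the top. Four apron rails, 52 mm thick and 81 mm tall, run between adjacent legs with their top edges flush with the underside of the top and their outer faces flush with the legs' outer faces.

B is the wall frame of a small rectangular building: four walls, each 3000 mm tall and 194 mm thick, enclosing a footprint 5150 mm (x) by 2620 mm (y) outside-to-outside, with no floor or roof. The front and back walls (the −y and +y sides) span the full width; the two side walls fit between them.

C is a four-legged stool. The seat is 339×328 mm, 30 mm thick, top at z = 428 mm. It stands on four round legs, each 36 mm in diameter, from z = 0 to the seat underside, each leg's axis is inset half a diameter from the nearest pair of seat edges (so the leg's bounding box is flush with the corner).

The house frame is on the floor beside the table on its +y side. The stool is on top of the table, centred.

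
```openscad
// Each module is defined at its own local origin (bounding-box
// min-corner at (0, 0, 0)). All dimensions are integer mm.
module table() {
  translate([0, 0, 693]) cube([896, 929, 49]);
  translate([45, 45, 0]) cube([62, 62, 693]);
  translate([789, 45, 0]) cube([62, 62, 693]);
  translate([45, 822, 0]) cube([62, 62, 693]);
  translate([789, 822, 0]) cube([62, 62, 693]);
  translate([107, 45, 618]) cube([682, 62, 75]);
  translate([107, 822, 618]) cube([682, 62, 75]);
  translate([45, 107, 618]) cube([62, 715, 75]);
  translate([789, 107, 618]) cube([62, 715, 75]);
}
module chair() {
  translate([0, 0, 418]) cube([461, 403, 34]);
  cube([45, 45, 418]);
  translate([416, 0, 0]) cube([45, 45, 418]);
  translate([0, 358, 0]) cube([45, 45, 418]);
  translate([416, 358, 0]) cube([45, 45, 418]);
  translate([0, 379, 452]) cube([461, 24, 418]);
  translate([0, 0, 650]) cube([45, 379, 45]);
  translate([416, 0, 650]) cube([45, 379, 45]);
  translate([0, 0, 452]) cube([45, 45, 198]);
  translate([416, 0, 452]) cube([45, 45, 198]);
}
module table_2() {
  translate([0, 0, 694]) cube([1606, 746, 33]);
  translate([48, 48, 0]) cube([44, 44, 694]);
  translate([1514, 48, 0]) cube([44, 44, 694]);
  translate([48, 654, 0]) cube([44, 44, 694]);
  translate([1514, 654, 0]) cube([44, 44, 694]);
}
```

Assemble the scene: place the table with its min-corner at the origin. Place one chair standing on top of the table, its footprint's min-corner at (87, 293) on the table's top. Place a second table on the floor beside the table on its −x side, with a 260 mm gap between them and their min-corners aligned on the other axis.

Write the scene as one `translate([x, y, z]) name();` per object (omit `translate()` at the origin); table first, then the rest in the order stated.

table();
translate([87, 293, 742]) chair();
translate([-1866, 0, 0]) table_2();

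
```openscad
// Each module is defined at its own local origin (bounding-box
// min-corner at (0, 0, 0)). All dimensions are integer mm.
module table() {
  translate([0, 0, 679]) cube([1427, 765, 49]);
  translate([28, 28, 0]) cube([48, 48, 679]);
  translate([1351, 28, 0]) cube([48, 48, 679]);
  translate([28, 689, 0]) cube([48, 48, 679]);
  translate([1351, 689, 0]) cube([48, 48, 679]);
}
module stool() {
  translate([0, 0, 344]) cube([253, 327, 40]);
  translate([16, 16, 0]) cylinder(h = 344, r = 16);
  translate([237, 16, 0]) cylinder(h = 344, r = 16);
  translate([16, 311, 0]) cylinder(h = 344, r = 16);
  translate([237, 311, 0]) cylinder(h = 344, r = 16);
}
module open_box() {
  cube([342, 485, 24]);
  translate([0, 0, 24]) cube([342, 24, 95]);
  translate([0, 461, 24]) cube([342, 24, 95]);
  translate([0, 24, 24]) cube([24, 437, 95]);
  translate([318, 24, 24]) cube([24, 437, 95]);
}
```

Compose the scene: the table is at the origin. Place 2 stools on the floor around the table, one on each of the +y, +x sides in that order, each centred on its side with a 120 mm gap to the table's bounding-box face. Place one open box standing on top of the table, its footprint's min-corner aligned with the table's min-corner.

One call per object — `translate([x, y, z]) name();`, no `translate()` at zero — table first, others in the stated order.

table();
translate([587, 885, 0]) stool();
translate([1547, 219, 0]) stool();
translate([0, 0, 728]) open_box();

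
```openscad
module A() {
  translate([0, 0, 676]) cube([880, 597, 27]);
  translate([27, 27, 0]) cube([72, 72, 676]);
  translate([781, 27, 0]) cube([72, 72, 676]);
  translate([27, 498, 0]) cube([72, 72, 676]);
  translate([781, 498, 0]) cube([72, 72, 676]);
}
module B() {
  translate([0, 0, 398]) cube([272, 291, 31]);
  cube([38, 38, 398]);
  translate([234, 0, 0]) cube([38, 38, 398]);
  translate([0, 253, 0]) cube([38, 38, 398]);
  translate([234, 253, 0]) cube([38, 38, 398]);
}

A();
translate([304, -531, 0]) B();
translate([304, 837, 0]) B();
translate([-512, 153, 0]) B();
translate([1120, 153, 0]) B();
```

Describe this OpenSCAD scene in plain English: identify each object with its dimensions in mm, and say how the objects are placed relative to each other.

A is a rectangular dining table. The top is 880×597×27 mm with its upper surface at z = 703 mm. It stands on four 72×72 mm square legs, each inset 27 mm from the nearest pair of top edges, running from the floor to the underside of the top.

B is a four-legged stool. The seat is a 272×291×31 mm slab whose top surface is at z = 429 mm; four square legs, each 38×38 mm in cross-section, run from the floor (z = 0) to the underside of the seat, each flush with a corner of the seat.

Four stools sit around the table at the −y, +y, −x, +x sides.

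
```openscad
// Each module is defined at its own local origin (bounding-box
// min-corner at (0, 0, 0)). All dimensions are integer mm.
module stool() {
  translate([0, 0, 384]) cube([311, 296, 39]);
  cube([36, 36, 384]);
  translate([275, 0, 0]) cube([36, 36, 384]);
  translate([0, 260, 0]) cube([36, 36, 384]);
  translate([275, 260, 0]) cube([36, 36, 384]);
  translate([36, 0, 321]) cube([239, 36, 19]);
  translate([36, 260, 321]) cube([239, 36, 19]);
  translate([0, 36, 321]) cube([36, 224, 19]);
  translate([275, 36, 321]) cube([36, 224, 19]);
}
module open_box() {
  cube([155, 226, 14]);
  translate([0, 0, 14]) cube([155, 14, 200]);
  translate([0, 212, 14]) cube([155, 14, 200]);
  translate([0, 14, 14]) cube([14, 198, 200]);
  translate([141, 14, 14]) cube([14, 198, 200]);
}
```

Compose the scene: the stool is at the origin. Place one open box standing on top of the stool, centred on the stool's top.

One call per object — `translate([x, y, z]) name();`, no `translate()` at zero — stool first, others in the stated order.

stool();
translate([78, 35, 423]) open_box();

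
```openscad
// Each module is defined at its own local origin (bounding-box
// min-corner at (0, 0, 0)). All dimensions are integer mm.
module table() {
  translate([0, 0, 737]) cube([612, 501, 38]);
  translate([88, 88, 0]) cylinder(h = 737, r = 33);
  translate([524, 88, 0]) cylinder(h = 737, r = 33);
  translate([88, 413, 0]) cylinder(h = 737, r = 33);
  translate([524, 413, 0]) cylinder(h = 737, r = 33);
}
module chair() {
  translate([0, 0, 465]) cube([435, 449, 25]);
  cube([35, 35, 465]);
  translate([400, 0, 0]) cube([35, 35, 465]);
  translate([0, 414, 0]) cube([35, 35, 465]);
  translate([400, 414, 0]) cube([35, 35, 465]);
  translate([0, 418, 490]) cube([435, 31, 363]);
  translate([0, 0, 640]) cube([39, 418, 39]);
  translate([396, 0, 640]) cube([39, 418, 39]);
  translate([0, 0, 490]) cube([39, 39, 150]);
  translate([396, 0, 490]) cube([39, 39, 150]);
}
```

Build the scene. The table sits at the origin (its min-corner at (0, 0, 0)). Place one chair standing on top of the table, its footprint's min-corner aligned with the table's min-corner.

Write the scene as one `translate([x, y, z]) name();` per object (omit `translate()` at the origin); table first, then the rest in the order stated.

table();
translate([0, 0, 775]) chair();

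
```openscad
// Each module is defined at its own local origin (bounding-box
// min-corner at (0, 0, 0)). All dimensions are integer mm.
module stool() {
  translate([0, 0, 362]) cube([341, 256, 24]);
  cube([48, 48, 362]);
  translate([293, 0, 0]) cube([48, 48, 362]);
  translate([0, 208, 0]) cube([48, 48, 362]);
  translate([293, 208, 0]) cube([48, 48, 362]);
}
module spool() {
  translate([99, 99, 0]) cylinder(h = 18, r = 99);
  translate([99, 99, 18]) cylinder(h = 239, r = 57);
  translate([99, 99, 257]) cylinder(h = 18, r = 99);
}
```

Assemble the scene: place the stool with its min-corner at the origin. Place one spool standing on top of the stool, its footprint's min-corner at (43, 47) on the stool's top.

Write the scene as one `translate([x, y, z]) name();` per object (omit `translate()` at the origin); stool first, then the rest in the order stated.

stool();
translate([43, 47, 386]) spool();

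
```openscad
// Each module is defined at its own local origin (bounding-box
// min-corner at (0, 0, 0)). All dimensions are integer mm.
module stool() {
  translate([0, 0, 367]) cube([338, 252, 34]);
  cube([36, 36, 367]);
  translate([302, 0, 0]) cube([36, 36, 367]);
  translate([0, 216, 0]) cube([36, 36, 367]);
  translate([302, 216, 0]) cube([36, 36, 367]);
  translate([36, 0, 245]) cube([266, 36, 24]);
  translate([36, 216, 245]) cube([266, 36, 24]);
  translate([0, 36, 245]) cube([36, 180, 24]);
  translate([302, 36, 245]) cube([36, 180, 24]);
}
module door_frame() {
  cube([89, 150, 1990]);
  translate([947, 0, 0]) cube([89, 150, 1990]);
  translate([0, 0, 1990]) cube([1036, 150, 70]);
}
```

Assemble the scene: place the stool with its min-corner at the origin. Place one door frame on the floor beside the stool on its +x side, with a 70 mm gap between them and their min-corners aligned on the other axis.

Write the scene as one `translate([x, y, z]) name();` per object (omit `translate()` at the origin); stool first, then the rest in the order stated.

stool();
translate([408, 0, 0]) door_frame();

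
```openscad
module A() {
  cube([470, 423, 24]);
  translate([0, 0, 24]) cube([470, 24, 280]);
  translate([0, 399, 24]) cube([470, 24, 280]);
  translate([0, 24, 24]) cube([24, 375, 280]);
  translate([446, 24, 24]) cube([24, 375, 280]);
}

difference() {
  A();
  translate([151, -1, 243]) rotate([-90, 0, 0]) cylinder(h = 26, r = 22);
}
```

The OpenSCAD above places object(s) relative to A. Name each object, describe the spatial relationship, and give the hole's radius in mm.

A is an open box. The open box has a circular hole through its front wall. The hole's radius is 22 mm.

The subtracted cylinder has r = 22 mm.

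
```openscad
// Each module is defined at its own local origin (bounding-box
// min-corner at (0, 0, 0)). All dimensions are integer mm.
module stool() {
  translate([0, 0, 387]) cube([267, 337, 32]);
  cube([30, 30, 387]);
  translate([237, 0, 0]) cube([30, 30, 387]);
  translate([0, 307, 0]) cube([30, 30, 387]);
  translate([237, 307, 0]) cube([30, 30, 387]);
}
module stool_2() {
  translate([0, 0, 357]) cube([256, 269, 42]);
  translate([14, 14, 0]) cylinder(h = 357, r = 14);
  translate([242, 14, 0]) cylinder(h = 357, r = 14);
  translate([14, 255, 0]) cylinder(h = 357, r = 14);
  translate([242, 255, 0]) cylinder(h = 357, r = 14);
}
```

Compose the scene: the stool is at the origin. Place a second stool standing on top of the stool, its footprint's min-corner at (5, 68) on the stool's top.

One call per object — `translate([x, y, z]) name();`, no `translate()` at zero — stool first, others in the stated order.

stool();
translate([5, 68, 419]) stool_2();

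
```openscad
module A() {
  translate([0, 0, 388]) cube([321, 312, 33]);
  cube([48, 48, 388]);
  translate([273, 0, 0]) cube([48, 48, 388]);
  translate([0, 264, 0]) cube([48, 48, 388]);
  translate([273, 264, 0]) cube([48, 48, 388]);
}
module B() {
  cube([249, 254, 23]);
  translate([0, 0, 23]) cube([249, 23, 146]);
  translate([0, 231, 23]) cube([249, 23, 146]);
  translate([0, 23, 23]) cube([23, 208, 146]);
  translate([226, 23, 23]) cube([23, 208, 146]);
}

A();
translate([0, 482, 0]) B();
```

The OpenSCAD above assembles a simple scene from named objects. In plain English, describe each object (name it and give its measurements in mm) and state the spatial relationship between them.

A is a four-legged stool. The seat is a 321×312×33 mm slab whose top surface is at z = 421 mm; four square legs, each 48×48 mm in cross-section, run from the floor (z = 0) to the underside of the seat, each flush with a corner of the seat.

B is an open storage box with external size 249×254×169 mm and wall thickness 23 mm (the base is also 23 mm thick). The base covers the whole footprint; the four walls stand on the base, with the y-facing walls full-width and the x-facing walls fitting between their inner faces.

The open box is on the floor beside the stool on its +y side.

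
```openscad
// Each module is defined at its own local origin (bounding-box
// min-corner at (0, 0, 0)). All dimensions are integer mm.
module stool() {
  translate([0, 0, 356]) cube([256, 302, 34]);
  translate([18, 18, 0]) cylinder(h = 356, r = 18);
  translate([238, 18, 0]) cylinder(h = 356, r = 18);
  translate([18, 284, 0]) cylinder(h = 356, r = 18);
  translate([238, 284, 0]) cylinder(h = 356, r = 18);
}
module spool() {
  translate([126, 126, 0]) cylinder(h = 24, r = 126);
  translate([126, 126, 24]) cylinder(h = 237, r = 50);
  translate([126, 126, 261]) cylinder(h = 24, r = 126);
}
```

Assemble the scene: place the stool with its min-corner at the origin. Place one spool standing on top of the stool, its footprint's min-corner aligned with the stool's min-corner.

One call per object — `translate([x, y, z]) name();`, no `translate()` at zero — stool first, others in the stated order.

stool();
translate([0, 0, 390]) spool();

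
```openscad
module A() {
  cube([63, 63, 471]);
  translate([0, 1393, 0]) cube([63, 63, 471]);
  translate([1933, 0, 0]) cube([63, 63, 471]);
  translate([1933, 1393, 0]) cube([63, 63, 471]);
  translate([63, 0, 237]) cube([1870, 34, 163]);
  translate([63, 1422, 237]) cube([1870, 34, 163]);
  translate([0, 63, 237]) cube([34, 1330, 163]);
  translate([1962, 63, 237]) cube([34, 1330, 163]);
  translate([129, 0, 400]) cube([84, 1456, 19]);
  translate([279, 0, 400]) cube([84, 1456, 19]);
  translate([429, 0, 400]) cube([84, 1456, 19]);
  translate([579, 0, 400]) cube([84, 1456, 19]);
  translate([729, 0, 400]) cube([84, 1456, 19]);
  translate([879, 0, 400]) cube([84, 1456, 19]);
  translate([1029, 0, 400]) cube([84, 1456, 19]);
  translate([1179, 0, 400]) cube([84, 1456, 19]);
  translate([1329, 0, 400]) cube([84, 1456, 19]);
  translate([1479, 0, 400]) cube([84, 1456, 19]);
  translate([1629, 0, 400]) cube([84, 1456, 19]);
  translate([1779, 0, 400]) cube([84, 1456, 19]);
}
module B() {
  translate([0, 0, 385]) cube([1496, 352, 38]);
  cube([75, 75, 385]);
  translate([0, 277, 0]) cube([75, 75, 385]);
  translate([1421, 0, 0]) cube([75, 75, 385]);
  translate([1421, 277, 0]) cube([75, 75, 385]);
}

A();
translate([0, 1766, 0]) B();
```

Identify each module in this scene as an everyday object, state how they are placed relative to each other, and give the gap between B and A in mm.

The bench's nearest face is 310 mm from the bed frame's +y face.

A is a bed frame. B is a bench. The bench is on the floor beside the bed frame on its +y side. The gap between the bench and the bed frame is 310 mm.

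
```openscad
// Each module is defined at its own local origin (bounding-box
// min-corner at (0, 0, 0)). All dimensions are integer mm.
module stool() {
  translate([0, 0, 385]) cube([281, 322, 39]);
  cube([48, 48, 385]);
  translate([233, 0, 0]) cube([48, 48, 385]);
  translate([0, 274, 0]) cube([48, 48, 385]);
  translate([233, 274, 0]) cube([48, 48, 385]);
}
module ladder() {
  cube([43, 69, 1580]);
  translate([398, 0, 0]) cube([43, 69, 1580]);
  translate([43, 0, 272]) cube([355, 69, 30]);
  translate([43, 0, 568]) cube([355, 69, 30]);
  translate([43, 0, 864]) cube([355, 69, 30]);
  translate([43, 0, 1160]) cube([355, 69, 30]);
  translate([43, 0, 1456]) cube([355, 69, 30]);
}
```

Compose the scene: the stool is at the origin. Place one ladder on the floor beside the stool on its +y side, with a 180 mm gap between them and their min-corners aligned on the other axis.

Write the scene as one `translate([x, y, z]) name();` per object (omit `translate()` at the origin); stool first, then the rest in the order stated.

stool();
translate([0, 502, 0]) ladder();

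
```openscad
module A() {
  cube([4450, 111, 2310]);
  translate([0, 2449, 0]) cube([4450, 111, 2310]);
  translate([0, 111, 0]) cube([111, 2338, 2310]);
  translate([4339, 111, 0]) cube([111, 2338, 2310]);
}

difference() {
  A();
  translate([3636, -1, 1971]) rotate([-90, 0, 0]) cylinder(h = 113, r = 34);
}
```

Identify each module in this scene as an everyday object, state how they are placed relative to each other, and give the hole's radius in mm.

The subtracted cylinder has r = 34 mm.

A is a house frame. The house frame has a circular hole through its front wall. The hole's radius is 34 mm.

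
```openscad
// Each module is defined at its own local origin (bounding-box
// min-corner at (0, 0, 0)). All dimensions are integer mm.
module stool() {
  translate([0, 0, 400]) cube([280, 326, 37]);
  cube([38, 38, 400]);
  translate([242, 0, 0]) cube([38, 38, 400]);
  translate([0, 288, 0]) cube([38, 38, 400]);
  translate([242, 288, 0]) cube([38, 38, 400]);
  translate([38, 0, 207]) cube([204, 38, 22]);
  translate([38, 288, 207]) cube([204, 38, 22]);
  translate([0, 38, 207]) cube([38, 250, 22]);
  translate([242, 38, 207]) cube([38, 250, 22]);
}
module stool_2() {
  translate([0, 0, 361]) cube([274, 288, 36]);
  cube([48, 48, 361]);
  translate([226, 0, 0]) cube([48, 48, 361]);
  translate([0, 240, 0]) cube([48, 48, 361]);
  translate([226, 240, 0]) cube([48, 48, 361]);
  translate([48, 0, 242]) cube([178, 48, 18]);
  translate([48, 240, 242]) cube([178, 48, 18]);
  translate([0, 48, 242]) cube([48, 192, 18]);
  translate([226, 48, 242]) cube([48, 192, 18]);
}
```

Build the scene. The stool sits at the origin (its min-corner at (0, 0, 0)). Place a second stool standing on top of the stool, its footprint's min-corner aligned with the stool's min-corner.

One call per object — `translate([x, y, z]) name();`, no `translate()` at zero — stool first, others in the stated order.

stool();
translate([0, 0, 437]) stool_2();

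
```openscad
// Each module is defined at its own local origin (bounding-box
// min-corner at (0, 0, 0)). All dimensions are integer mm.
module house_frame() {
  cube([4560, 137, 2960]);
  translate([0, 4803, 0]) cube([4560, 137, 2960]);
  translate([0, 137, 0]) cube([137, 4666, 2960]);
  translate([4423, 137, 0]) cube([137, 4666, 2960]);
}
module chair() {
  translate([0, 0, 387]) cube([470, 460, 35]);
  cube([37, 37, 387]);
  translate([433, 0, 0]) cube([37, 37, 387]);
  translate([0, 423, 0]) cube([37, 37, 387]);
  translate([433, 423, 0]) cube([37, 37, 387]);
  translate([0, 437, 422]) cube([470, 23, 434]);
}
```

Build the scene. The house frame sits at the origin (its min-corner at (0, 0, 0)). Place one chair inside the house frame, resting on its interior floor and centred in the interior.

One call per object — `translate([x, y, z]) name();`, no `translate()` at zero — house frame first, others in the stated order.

house_frame();
translate([2045, 2240, 0]) chair();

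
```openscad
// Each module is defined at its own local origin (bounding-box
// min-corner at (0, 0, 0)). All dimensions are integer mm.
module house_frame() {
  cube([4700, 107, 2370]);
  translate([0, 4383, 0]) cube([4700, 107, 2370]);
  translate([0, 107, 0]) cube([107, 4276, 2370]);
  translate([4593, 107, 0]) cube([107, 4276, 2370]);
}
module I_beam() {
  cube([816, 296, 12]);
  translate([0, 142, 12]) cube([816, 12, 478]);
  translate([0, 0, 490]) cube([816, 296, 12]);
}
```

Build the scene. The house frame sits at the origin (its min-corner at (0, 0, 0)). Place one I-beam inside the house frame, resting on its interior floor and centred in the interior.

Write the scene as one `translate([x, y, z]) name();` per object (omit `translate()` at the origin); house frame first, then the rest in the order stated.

house_frame();
translate([1942, 2097, 0]) I_beam();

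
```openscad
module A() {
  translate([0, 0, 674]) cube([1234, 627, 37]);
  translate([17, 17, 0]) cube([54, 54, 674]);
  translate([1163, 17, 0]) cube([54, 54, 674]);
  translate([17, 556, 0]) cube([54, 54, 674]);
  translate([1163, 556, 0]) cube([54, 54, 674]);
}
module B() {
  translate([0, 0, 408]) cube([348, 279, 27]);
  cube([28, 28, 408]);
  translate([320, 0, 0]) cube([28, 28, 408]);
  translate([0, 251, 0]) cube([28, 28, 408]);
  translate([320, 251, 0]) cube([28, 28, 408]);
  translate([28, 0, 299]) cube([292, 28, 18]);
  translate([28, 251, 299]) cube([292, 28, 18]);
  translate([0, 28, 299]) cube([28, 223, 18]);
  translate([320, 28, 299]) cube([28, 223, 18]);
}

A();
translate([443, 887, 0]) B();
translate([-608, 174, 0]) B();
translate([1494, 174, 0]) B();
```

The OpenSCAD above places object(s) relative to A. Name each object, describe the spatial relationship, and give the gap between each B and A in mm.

A is a table. B is a stool. Three stools sit around the table at the +y, −x, +x sides. The gap between each stool and the table is 260 mm.

Each stool's nearest face is 260 mm from the table's bounding box.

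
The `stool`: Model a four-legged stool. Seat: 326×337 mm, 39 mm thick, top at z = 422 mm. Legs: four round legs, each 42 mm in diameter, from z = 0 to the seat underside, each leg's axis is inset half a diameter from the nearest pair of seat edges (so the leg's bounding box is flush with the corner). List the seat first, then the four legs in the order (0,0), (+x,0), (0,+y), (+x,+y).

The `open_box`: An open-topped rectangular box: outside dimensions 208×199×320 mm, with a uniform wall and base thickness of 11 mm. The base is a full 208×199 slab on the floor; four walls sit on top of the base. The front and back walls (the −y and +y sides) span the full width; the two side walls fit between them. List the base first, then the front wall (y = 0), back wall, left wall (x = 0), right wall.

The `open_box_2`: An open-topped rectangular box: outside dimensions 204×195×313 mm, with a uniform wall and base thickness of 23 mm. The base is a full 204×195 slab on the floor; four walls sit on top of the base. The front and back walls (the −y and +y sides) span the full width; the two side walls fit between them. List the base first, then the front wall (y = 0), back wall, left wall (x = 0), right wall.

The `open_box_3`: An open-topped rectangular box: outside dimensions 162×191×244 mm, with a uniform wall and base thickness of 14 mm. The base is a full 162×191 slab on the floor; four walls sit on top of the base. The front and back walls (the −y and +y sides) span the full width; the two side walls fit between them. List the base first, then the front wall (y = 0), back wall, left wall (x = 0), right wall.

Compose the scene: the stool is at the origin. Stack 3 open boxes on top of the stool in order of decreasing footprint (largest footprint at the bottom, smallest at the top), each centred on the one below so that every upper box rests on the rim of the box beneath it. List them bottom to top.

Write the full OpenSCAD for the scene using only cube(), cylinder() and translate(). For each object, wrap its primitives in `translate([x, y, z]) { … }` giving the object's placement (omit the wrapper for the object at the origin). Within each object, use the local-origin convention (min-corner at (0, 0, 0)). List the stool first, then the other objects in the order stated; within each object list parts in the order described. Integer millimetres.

translate([0, 0, 383]) cube([326, 337, 39]);
translate([21, 21, 0]) cylinder(h = 383, r = 21);
translate([305, 21, 0]) cylinder(h = 383, r = 21);
translate([21, 316, 0]) cylinder(h = 383, r = 21);
translate([305, 316, 0]) cylinder(h = 383, r = 21);
translate([59, 69, 422]) {
  cube([208, 199, 11]);
  translate([0, 0, 11]) cube([208, 11, 309]);
  translate([0, 188, 11]) cube([208, 11, 309]);
  translate([0, 11, 11]) cube([11, 177, 309]);
  translate([197, 11, 11]) cube([11, 177, 309]);
}
translate([61, 71, 742]) {
  cube([204, 195, 23]);
  translate([0, 0, 23]) cube([204, 23, 290]);
  translate([0, 172, 23]) cube([204, 23, 290]);
  translate([0, 23, 23]) cube([23, 149, 290]);
  translate([181, 23, 23]) cube([23, 149, 290]);
}
translate([82, 73, 1055]) {
  cube([162, 191, 14]);
  translate([0, 0, 14]) cube([162, 14, 230]);
  translate([0, 177, 14]) cube([162, 14, 230]);
  translate([0, 14, 14]) cube([14, 163, 230]);
  translate([148, 14, 14]) cube([14, 163, 230]);
}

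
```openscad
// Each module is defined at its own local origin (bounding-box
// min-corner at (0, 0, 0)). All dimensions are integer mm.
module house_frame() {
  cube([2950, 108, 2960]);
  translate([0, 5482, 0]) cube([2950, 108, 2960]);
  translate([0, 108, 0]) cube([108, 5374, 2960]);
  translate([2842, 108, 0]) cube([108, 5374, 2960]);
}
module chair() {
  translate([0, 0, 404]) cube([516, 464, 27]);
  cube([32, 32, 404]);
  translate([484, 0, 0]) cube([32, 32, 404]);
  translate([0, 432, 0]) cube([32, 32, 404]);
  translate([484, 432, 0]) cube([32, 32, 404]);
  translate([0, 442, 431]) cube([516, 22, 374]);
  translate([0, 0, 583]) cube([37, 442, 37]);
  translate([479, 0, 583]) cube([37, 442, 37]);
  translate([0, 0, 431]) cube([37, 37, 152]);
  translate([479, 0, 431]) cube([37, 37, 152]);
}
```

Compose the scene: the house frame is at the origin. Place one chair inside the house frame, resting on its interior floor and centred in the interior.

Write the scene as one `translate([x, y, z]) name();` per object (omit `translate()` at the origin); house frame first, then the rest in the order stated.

house_frame();
translate([1217, 2563, 0]) chair();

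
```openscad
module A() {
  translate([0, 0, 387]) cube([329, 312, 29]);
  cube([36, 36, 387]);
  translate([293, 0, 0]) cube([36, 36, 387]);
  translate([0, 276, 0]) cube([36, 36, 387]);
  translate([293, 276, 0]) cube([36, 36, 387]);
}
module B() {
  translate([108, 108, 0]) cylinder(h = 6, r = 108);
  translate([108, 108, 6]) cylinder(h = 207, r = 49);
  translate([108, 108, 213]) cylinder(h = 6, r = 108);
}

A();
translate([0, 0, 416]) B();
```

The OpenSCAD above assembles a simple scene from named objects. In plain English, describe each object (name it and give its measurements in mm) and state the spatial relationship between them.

A is a simple wooden stool: a rectangular seat 329 mm (x) by 312 mm (y), 29 mm thick, top face at z = 416 mm, on four square legs, each 36×36 mm in cross-section. The legs rest on z = 0, each flush with a corner of the seat.

B is a spool: two coaxial disc flanges of radius 108 mm and thickness 6 mm, joined by a core cylinder of radius 49 mm and height 207 mm. The lower flange rests on z = 0 and the three cylinders share a vertical axis.

The spool is on top of the stool.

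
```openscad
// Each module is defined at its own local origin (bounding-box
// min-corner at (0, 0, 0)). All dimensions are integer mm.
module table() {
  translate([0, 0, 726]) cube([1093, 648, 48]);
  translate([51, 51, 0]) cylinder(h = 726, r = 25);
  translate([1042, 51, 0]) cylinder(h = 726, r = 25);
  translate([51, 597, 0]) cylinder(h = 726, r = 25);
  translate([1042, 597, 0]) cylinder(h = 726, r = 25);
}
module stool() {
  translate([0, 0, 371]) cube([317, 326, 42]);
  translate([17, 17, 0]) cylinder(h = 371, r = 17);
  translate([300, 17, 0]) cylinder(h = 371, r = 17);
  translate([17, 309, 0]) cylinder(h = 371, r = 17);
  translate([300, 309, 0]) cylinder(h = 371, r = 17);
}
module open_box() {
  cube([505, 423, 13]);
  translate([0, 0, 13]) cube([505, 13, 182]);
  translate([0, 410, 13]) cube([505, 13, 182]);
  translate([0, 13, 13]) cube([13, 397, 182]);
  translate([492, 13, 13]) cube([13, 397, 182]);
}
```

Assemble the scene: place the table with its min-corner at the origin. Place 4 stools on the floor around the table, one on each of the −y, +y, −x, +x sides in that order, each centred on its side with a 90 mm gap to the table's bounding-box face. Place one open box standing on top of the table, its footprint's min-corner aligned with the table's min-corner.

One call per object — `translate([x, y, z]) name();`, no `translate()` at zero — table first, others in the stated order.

table();
translate([388, -416, 0]) stool();
translate([388, 738, 0]) stool();
translate([-407, 161, 0]) stool();
translate([1183, 161, 0]) stool();
translate([0, 0, 774]) open_box();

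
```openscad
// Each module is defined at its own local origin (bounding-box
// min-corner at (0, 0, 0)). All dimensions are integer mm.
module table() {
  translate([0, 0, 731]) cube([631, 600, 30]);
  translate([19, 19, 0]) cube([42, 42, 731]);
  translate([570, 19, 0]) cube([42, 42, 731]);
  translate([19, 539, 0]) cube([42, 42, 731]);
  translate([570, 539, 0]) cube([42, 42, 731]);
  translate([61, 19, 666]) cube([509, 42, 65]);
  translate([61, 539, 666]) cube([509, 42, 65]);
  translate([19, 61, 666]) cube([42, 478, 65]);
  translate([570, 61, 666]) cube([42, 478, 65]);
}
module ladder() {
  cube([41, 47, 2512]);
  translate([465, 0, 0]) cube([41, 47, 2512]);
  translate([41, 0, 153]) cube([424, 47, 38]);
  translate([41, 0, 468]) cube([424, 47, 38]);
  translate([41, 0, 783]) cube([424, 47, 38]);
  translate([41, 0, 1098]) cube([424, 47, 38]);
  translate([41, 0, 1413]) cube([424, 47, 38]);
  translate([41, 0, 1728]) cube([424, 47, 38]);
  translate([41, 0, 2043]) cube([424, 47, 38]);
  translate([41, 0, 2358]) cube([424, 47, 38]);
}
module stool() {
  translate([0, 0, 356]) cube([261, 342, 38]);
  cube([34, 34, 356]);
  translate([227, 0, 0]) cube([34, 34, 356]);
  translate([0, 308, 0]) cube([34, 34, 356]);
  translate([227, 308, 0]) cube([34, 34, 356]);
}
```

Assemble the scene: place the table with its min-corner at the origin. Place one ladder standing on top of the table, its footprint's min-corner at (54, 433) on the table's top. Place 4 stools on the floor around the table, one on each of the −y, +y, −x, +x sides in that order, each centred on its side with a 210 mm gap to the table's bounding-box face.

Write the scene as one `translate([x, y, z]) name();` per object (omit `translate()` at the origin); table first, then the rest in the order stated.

table();
translate([54, 433, 761]) ladder();
translate([185, -552, 0]) stool();
translate([185, 810, 0]) stool();
translate([-471, 129, 0]) stool();
translate([841, 129, 0]) stool();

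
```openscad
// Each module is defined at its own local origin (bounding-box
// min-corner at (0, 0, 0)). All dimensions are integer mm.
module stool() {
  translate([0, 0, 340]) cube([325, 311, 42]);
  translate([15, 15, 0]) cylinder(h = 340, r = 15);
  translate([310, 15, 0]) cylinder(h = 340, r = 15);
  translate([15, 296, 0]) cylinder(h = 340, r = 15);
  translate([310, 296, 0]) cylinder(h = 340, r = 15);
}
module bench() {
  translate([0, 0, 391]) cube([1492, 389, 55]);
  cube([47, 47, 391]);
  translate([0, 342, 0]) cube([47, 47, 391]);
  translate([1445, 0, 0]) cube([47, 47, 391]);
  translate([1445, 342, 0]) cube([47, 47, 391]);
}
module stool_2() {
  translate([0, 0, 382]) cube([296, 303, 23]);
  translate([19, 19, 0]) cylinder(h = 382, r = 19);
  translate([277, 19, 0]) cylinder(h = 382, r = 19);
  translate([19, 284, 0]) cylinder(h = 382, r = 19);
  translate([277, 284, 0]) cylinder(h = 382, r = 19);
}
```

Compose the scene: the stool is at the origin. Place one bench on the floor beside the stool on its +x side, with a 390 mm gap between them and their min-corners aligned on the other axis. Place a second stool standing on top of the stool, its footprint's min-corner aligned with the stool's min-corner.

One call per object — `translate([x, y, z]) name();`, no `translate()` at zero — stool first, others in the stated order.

stool();
translate([715, 0, 0]) bench();
translate([0, 0, 382]) stool_2();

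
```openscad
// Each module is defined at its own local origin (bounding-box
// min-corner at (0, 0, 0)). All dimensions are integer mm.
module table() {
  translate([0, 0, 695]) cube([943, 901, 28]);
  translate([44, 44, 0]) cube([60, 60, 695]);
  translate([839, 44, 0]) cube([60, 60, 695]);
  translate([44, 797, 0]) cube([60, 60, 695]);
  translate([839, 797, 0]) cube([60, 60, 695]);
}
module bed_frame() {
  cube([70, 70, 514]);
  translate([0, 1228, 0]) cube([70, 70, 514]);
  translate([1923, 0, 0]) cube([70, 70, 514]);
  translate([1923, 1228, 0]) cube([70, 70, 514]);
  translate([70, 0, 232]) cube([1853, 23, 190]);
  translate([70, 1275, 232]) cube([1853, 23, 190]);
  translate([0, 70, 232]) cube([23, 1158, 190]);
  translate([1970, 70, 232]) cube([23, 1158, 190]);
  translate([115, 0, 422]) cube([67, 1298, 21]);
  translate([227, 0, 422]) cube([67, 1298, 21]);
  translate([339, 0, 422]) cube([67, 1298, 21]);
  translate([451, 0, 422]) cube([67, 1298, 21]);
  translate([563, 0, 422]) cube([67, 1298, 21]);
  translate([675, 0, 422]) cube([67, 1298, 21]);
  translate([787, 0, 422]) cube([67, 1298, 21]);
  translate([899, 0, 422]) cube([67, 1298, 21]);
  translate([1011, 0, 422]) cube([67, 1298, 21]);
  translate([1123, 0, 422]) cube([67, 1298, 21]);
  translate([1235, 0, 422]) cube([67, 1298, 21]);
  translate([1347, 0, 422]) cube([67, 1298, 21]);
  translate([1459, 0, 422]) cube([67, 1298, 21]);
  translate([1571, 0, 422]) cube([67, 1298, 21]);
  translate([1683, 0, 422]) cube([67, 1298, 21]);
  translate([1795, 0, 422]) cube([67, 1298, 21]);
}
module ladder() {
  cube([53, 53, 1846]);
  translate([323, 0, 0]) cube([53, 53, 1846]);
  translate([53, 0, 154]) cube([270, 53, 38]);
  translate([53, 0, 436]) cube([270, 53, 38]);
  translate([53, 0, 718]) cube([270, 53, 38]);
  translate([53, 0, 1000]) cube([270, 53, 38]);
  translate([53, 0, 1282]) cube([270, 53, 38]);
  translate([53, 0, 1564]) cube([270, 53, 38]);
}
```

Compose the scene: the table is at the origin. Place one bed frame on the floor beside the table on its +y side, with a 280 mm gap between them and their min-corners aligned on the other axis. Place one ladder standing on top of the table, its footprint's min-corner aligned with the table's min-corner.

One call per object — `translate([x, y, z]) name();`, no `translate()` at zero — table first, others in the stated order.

table();
translate([0, 1181, 0]) bed_frame();
translate([0, 0, 723]) ladder();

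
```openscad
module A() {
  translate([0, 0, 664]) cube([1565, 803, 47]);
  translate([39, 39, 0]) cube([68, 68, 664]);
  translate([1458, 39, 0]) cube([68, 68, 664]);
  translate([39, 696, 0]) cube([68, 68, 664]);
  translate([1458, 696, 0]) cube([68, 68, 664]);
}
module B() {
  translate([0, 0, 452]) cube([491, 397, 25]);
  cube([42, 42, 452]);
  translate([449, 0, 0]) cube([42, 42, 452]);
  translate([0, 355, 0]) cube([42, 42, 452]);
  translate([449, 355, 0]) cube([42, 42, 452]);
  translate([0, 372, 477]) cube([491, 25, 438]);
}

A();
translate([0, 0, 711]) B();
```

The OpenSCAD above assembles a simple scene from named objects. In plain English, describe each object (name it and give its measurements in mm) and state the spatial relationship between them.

A is a table with a 1565×803 mm rectangular top, 47 mm thick, top surface at z = 711 mm, supported by four 68×68 mm square legs, each inset 39 mm from the nearest pair of top edges, running from the floor.

B is a chair: 491×397 mm seat, 25 mm thick, top at z = 477 mm, on four 42 mm square corner legs flush with the seat edges. A 25 mm thick backrest slab spans the full seat width, extending 438 mm above the seat top, its back face flush with the seat's +y edge.

The chair is on top of the table.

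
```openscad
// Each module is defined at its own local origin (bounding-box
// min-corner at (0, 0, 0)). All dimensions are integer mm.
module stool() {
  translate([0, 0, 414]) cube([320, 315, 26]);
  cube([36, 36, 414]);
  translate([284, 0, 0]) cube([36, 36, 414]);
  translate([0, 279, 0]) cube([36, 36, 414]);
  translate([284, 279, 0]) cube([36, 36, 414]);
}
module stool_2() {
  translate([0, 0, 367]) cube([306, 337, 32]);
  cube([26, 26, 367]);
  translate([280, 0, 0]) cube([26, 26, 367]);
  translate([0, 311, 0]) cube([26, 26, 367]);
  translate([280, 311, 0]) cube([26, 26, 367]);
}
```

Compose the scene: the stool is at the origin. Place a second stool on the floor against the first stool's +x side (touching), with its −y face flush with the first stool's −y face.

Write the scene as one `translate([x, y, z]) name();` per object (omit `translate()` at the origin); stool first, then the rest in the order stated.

stool();
translate([320, 0, 0]) stool_2();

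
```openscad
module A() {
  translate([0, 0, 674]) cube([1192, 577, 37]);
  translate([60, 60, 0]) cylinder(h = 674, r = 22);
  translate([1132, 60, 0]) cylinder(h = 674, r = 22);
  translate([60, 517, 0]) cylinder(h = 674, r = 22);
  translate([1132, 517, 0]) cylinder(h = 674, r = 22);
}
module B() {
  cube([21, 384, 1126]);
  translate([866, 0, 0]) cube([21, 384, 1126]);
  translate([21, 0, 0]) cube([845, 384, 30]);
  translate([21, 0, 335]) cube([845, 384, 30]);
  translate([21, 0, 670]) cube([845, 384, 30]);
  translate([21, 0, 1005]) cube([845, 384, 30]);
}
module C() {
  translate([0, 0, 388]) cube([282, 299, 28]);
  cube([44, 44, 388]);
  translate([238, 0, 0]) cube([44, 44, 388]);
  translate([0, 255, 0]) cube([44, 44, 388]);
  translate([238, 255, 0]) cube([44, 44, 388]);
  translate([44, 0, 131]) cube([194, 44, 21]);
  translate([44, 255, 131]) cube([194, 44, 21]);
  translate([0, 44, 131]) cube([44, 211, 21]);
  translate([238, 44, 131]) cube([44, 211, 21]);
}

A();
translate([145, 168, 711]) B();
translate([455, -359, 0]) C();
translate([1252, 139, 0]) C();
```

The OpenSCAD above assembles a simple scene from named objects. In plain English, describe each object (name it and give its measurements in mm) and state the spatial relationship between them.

A is a rectangular dining table. The top is 1192×577×37 mm with its upper surface at z = 711 mm. It stands on four round legs of 44 mm diameter, each leg's bounding box inset 38 mm from the nearest pair of top edges, running from the floor to the underside of the top.

B is a bookshelf 887 mm wide overall, 384 mm deep and 1126 mm tall. The two sides are 21 mm thick vertical panels. 4 horizontal shelves of 30 mm thickness span between the inner faces of the sides; the lowest shelf sits on the floor and shelves are stacked with a clear vertical gap of 305 mm between each pair.

C is a simple wooden stool: a rectangular seat 282 mm (x) by 299 mm (y), 28 mm thick, top face at z = 416 mm, on four square legs, each 44×44 mm in cross-section. The legs rest on z = 0, each flush with a corner of the seat. Four stretchers, 44 mm wide and 21 mm tall, connect adjacent legs with their undersides at z = 131 mm, each running between the inner faces of the legs it joins and aligned with the legs' outer faces on the other axis.

The bookshelf is on top of the table. Two stools sit around the table at the −y, +x sides.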